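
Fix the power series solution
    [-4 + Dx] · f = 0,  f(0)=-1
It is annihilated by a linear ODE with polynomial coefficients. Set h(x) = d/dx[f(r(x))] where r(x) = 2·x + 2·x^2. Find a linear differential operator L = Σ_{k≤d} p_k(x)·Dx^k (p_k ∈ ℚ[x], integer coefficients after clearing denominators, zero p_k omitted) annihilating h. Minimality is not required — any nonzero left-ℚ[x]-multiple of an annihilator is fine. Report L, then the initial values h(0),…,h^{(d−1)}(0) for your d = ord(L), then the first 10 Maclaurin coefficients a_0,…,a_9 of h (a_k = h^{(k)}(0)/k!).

f: a_k = -1, -4, -8, -32/3, -32/3, -128/15, -256/45, -1024/315, -512/315, -2048/2835, …
h₀=f(r): pull back L_f along r ⇒ L₀.
h=h₀': d/dx-closure on L₀ ⇒ L.
L = (10 + 32·x + 32·x^2) + (-1 - 2·x)·Dx  (order 1).
h: a_k = -8, -80, -448, -5504/3, -18176/3, -255488/15, -378880/9, -29462528/315, -59772928/315, -144072704/405, …
ICs: h(0) = -8.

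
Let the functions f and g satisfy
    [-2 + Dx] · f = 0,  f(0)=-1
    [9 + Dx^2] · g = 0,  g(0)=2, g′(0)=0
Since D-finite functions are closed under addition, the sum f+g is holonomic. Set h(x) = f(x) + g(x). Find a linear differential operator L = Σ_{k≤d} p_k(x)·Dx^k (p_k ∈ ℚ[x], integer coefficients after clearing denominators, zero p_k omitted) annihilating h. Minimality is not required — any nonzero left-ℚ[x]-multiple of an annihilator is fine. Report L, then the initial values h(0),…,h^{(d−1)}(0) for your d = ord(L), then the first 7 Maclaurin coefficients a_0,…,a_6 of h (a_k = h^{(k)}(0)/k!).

f: a_k = -1, -2, -2, -4/3, -2/3, -4/15, -4/45, …
g: a_k = 2, 0, -9, 0, 27/4, 0, -81/40, …
L₀ := lclm(L_f,L_g); ord L₀ ≤ 1+2.
L = -18 + 9·Dx - 2·Dx^2 + Dx^3  (order 3).
h: a_k = 1, -2, -11, -4/3, 73/12, -4/15, -761/360, …
ICs: h(0) = 1, h′(0) = -2, h′′(0) = -22.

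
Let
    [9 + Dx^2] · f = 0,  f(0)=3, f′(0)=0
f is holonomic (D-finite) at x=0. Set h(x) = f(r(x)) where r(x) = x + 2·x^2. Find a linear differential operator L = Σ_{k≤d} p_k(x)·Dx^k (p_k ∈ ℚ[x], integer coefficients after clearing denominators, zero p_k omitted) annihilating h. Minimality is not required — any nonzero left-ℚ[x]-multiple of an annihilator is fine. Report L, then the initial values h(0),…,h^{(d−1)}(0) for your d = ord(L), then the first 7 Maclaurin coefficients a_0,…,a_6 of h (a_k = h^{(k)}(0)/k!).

L = (9 + 108·x + 432·x^2 + 576·x^3) - 4·Dx + (1 + 4·x)·Dx^2  (order 2).
h: a_k = 3, 0, -27/2, -54, -351/8, 81, 19197/80, …
ICs: h(0) = 3, h′(0) = 0.

f: a_k = 3, 0, -27/2, 0, 81/8, 0, -243/80, …
Change of var in L_f (x↦r) gives L₀.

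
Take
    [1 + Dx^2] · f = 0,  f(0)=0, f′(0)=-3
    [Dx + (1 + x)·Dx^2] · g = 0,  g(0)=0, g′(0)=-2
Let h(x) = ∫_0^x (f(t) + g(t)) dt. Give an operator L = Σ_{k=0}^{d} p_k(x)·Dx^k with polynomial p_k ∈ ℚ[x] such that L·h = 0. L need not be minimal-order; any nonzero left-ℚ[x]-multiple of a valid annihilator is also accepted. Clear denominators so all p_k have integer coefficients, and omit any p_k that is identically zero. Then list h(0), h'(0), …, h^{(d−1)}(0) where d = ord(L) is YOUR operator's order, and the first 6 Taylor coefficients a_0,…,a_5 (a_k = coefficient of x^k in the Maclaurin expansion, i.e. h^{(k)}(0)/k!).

f: a_k = 0, -3, 0, 1/2, 0, -1/40, …
g: a_k = 0, -2, 1, -2/3, 1/2, -2/5, …
h₀=f+g: left-lcm gives L₀, ord ≤ 4.
h=∫₀ˣh₀: take L = L₀·Dx.
L = (7 + 2·x + x^2)·Dx^2 + (3 + 5·x + 3·x^2 + x^3)·Dx^3 + (7 + 2·x + x^2)·Dx^4 + (3 + 5·x + 3·x^2 + x^3)·Dx^5  (order 5).
h: a_k = 0, 0, -5/2, 1/3, -1/24, 1/10, …
ICs: h(0) = 0, h′(0) = 0, h′′(0) = -5, h′′′(0) = 2, h′′′′(0) = -1.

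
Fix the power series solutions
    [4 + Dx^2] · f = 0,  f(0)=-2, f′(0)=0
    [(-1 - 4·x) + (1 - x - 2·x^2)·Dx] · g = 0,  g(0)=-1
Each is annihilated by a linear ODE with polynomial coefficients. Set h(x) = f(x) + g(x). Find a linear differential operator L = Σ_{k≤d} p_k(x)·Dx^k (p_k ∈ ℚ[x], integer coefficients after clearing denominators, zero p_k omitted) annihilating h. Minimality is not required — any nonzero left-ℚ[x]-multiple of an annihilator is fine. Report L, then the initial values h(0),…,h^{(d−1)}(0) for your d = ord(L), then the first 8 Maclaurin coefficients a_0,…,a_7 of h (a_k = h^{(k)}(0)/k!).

L = (-68 - 304·x - 200·x^2 - 320·x^3 - 160·x^4 - 128·x^5) + (20 - 12·x - 24·x^2 - 8·x^3 - 48·x^4 - 96·x^5 - 64·x^6)·Dx + (-17 - 76·x - 50·x^2 - 80·x^3 - 40·x^4 - 32·x^5)·Dx^2 + (5 - 3·x - 6·x^2 - 2·x^3 - 12·x^4 - 24·x^5 - 16·x^6)·Dx^3  (order 3).
h: a_k = -3, -1, 1, -5, -37/3, -21, -1927/45, -85, …
ICs: h(0) = -3, h′(0) = -1, h′′(0) = 2.

f: a_k = -2, 0, 4, 0, -4/3, 0, 8/45, 0, …
g: a_k = -1, -1, -3, -5, -11, -21, -43, -85, …
f+g: L₀ = lclm(L_f,L_g), ord ≤ 2+1.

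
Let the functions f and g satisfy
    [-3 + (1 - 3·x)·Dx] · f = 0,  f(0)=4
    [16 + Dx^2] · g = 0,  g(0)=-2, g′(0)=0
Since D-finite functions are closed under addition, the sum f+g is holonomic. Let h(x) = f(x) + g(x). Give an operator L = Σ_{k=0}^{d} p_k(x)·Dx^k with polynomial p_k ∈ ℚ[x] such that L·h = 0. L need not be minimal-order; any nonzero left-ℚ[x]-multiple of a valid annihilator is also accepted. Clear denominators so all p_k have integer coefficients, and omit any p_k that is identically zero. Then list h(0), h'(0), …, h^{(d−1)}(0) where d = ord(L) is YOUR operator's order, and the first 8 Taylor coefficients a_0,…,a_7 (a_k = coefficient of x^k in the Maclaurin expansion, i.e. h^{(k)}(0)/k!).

f: a_k = 4, 12, 36, 108, 324, 972, 2916, 8748, …
g: a_k = -2, 0, 16, 0, -64/3, 0, 512/45, 0, …
h₀=f+g: left-lcm gives L₀, ord ≤ 3.
L = (1680 - 2304·x + 3456·x^2) + (-272 + 1584·x - 3456·x^2 + 3456·x^3)·Dx + (105 - 144·x + 216·x^2)·Dx^2 + (-17 + 99·x - 216·x^2 + 216·x^3)·Dx^3  (order 3).
h: a_k = 2, 12, 52, 108, 908/3, 972, 131732/45, 8748, …
ICs: h(0) = 2, h′(0) = 12, h′′(0) = 104.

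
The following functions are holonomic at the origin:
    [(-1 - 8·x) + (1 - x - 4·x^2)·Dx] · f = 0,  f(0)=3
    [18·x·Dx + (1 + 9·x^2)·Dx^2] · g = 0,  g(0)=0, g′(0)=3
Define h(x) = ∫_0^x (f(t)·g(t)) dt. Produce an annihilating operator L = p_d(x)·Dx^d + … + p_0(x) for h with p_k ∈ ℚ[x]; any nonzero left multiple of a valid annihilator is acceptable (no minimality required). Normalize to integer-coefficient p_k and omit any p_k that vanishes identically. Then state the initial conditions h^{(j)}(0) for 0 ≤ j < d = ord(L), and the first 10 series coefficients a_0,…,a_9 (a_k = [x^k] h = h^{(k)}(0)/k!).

f: a_k = 3, 3, 15, 27, 87, 195, 543, 1323, 3495, 8787, …
g: a_k = 0, 3, 0, -9, 0, 243/5, 0, -2187/7, 0, 2187, …
f·g: L₀ = L_f ⊗_s L_g, ord ≤ 1·2.
∫: right-multiply L₀ by Dx.
L = (8 + 18·x + 216·x^2)·Dx + (2 - 2·x + 36·x^2 + 216·x^3)·Dx^2 + (-1 + x - 5·x^2 + 9·x^3 + 36·x^4)·Dx^3  (order 3).
h: a_k = 0, 0, 9/2, 3, 9/2, 54/5, 453/10, 2439/35, 558/7, 10068/35, …
ICs: h(0) = 0, h′(0) = 0, h′′(0) = 9.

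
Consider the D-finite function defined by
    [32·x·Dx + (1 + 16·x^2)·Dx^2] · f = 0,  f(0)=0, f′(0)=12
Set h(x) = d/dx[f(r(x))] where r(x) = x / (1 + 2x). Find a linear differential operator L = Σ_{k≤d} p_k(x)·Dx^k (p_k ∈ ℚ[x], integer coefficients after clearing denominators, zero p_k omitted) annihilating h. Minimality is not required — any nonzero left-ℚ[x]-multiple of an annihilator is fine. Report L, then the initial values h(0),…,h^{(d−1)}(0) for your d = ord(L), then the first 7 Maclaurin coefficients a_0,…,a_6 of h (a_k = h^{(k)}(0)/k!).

f: a_k = 0, 12, 0, -64, 0, 3072/5, 0, …
h₀=f(r): pull back L_f along r ⇒ L₀.
h₀' ⇒ L via d/dx closure of L₀.
L = (4 + 40·x) + (1 + 4·x + 20·x^2)·Dx  (order 1).
h: a_k = 12, -48, -48, 1152, -3648, -8448, 106752, …
ICs: h(0) = 12.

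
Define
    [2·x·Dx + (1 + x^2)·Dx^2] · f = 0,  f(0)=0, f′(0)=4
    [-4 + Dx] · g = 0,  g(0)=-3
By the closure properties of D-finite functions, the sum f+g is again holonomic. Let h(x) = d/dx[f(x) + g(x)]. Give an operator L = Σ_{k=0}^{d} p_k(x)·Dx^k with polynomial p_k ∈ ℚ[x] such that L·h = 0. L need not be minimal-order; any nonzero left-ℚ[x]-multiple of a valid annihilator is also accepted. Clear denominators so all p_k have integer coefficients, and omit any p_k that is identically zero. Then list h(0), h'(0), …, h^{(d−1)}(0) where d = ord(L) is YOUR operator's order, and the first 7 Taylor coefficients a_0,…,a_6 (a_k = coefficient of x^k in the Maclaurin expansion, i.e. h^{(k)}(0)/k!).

L = (4 - 16·x - 12·x^2 - 16·x^3) + (-9 - 13·x^2 - 8·x^4)·Dx + (2 + x + 4·x^2 + x^3 + 2·x^4)·Dx^2  (order 2).
h: a_k = -8, -48, -100, -128, -124, -512/5, -1084/15, …
ICs: h(0) = -8, h′(0) = -48.

f: a_k = 0, 4, 0, -4/3, 0, 4/5, 0, …
g: a_k = -3, -12, -24, -32, -32, -128/5, -256/15, …
h₀=f+g: left-lcm gives L₀, ord ≤ 3.
Differentiate: ansatz ord ≤ ord L₀ ⇒ L.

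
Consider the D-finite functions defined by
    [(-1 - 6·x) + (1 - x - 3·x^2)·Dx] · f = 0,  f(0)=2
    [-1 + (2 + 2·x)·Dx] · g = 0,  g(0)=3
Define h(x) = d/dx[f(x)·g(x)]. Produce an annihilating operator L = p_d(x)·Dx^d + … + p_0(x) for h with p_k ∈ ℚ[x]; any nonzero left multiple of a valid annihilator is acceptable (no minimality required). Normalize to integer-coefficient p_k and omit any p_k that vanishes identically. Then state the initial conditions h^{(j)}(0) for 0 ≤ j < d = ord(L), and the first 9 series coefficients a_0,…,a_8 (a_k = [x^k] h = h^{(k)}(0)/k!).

f: a_k = 2, 2, 8, 14, 38, 80, 194, 434, 1016, …
g: a_k = 3, 3/2, -3/8, 3/16, -15/128, 21/256, -63/1024, 99/2048, -1287/32768, …
h₀=f·g: eliminate ⇒ L₀, order ≤ 1·1.
Derive L from L₀ (diff closure).
L = (35 + 162·x + 381·x^2 + 390·x^3 + 135·x^4) + (-6 - 26·x + 6·x^2 + 122·x^3 + 150·x^4 + 54·x^5)·Dx  (order 1).
h: a_k = 9, 105/2, 1287/8, 8457/16, 187635/128, 1059039/256, 11247411/1024, 59596329/2048, 2461005099/32768, …
ICs: h(0) = 9.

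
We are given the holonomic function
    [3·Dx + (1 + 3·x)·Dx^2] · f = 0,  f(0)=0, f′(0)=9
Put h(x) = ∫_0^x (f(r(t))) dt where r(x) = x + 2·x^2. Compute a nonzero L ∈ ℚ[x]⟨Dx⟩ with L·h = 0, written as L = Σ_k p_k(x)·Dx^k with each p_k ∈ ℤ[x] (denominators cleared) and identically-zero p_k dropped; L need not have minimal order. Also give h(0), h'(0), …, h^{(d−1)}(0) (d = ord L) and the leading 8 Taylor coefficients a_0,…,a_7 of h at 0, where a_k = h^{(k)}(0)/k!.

f: a_k = 0, 9, -27/2, 27, -243/4, 729/5, -729/2, 6561/7, …
h₀=f(r): pull back L_f along r ⇒ L₀.
Integrate: L := L₀·Dx.
L = (-1 + 12·x + 24·x^2)·Dx^2 + (1 + 7·x + 18·x^2 + 24·x^3)·Dx^3  (order 3).
h: a_k = 0, 0, 9/2, 3/2, -27/4, 189/20, -27/10, -297/14, …
ICs: h(0) = 0, h′(0) = 0, h′′(0) = 9.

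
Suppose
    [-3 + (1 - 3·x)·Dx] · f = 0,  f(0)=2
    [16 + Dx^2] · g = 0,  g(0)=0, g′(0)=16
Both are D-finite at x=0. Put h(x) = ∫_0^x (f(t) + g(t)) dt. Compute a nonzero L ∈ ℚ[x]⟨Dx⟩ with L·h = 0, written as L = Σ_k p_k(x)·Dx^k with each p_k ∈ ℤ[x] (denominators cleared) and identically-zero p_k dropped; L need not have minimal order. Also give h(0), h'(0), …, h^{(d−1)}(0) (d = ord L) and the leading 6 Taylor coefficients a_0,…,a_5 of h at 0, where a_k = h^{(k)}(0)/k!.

f: a_k = 2, 6, 18, 54, 162, 486, …
g: a_k = 0, 16, 0, -128/3, 0, 512/15, …
L₀ := lclm(L_f,L_g); ord L₀ ≤ 1+2.
∫: right-multiply L₀ by Dx.
L = (1680 - 2304·x + 3456·x^2)·Dx + (-272 + 1584·x - 3456·x^2 + 3456·x^3)·Dx^2 + (105 - 144·x + 216·x^2)·Dx^3 + (-17 + 99·x - 216·x^2 + 216·x^3)·Dx^4  (order 4).
h: a_k = 0, 2, 11, 6, 17/6, 162/5, …
ICs: h(0) = 0, h′(0) = 2, h′′(0) = 22, h′′′(0) = 36.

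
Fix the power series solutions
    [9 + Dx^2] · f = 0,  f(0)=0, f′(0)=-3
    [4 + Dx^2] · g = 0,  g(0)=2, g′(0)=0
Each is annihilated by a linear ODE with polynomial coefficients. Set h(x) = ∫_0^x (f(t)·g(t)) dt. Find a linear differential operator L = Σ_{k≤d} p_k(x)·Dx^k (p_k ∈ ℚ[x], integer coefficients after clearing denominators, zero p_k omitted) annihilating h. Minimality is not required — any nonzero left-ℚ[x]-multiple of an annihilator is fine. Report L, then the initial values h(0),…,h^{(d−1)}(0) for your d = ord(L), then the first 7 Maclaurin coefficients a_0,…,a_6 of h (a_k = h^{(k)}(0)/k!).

L = 25·Dx + 26·Dx^3 + Dx^5  (order 5).
h: a_k = 0, 0, -3, 0, 21/4, 0, -521/120, …
ICs: h(0) = 0, h′(0) = 0, h′′(0) = -6, h′′′(0) = 0, h′′′′(0) = 126.

f: a_k = 0, -3, 0, 9/2, 0, -81/40, 0, …
g: a_k = 2, 0, -4, 0, 4/3, 0, -8/45, …
Product ⇒ symmetric product L₀, ord ≤ 4.
h=∫₀ˣh₀: take L = L₀·Dx.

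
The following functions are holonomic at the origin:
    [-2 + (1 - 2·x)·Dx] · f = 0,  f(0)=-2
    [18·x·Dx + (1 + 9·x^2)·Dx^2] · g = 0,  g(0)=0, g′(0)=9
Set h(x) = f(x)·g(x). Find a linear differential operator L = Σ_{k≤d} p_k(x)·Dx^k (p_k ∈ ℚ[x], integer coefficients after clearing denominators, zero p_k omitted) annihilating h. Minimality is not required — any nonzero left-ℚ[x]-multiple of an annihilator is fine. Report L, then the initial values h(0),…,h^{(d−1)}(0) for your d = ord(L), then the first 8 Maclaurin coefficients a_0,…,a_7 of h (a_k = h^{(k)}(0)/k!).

f: a_k = -2, -4, -8, -16, -32, -64, -128, -256, …
g: a_k = 0, 9, 0, -27, 0, 729/5, 0, -6561/7, …
Sym-product of L_f,L_g gives L₀ (≤ ord 2).
L = 36·x + (4 - 18·x + 72·x^2)·Dx + (-1 + 2·x - 9·x^2 + 18·x^3)·Dx^2  (order 2).
h: a_k = 0, -18, -36, -18, -36, -1818/5, -3636/5, 14706/35, …
ICs: h(0) = 0, h′(0) = -18.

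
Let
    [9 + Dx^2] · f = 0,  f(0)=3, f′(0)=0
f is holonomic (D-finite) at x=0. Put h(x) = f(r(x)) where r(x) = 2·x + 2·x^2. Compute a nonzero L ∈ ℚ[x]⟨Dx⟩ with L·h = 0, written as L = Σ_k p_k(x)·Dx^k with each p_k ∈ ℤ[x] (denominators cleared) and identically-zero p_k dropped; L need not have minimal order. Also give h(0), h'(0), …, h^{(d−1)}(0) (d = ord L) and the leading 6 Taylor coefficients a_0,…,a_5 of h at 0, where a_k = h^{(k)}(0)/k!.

L = (36 + 216·x + 432·x^2 + 288·x^3) - 2·Dx + (1 + 2·x)·Dx^2  (order 2).
h: a_k = 3, 0, -54, -108, 108, 648, …
ICs: h(0) = 3, h′(0) = 0.

f: a_k = 3, 0, -27/2, 0, 81/8, 0, …
L₀ from L_f via x↦r, Dx↦r'^{-1}Dx.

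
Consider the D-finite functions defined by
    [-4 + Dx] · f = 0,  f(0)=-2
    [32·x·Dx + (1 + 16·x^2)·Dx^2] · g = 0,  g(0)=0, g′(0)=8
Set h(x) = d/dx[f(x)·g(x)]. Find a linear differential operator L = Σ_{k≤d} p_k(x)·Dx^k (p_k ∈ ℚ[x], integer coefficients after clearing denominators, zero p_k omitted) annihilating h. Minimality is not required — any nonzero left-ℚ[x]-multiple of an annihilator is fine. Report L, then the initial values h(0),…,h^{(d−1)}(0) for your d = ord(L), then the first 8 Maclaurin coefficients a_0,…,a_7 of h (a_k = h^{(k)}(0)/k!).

L = (16 + 320·x - 768·x^2 + 1024·x^3) + (-96·x + 256·x^2 - 512·x^3)·Dx + (-1 + 4·x - 16·x^2 + 64·x^3)·Dx^2  (order 2).
h: a_k = -16, -128, -128, 2048/3, -1536, -45056/3, 126976/5, 14811136/63, …
ICs: h(0) = -16, h′(0) = -128.

f: a_k = -2, -8, -16, -64/3, -64/3, -256/15, -512/45, -2048/315, …
g: a_k = 0, 8, 0, -128/3, 0, 2048/5, 0, -32768/7, …
Product ⇒ symmetric product L₀, ord ≤ 2.
h=h₀': d/dx-closure on L₀ ⇒ L.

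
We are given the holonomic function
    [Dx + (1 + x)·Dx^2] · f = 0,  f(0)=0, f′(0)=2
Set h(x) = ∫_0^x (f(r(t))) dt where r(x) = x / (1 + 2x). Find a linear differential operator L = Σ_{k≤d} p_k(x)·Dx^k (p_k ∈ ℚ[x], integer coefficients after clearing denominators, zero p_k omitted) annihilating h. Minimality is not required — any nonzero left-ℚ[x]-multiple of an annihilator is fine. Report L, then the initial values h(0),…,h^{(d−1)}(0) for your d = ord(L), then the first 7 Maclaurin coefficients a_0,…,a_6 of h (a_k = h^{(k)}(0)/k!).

f: a_k = 0, 2, -1, 2/3, -1/2, 2/5, -1/3, …
Change of var in L_f (x↦r) gives L₀.
Integrate: L := L₀·Dx.
L = (5 + 12·x)·Dx^2 + (1 + 5·x + 6·x^2)·Dx^3  (order 3).
h: a_k = 0, 0, 1, -5/3, 19/6, -13/2, 211/15, …
ICs: h(0) = 0, h′(0) = 0, h′′(0) = 2.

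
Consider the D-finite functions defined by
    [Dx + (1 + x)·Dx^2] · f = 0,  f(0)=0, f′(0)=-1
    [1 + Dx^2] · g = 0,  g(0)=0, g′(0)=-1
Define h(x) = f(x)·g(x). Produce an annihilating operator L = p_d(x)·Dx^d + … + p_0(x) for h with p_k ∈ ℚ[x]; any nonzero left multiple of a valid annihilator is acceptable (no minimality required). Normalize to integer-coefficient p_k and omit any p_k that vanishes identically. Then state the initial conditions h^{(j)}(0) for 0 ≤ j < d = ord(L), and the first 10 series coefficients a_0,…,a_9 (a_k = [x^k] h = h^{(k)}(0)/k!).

L = (-3 + 6·x + 19·x^2 + 16·x^3 + 4·x^4) + (4 + 20·x + 24·x^2 + 8·x^3)·Dx + (20·x + 42·x^2 + 32·x^3 + 8·x^4)·Dx^2 + (4 + 20·x + 24·x^2 + 8·x^3)·Dx^3 + (3 + 14·x + 23·x^2 + 16·x^3 + 4·x^4)·Dx^4  (order 4).
h: a_k = 0, 0, 1, -1/2, 1/6, -1/6, 11/72, -31/240, 113/1008, -25/252, …
ICs: h(0) = 0, h′(0) = 0, h′′(0) = 2, h′′′(0) = -3.

f: a_k = 0, -1, 1/2, -1/3, 1/4, -1/5, 1/6, -1/7, 1/8, -1/9, …
g: a_k = 0, -1, 0, 1/6, 0, -1/120, 0, 1/5040, 0, -1/362880, …
L₀ := L_f ⊗_s L_g (sym. prod.), ord ≤ 4.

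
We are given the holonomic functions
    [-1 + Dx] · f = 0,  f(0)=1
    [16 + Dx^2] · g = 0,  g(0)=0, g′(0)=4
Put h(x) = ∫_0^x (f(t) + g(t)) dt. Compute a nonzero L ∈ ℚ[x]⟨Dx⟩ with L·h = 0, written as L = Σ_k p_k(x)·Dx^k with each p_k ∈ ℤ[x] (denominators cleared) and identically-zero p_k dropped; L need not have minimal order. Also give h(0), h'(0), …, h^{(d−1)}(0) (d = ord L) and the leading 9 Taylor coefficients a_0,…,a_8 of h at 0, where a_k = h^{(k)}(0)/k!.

f: a_k = 1, 1, 1/2, 1/6, 1/24, 1/120, 1/720, 1/5040, 1/40320, …
g: a_k = 0, 4, 0, -32/3, 0, 128/15, 0, -1024/315, 0, …
h₀=f+g: left-lcm gives L₀, ord ≤ 3.
Integrate: L := L₀·Dx.
L = -16·Dx + 16·Dx^2 - Dx^3 + Dx^4  (order 4).
h: a_k = 0, 1, 5/2, 1/6, -21/8, 1/120, 205/144, 1/5040, -5461/13440, …
ICs: h(0) = 0, h′(0) = 1, h′′(0) = 5, h′′′(0) = 1.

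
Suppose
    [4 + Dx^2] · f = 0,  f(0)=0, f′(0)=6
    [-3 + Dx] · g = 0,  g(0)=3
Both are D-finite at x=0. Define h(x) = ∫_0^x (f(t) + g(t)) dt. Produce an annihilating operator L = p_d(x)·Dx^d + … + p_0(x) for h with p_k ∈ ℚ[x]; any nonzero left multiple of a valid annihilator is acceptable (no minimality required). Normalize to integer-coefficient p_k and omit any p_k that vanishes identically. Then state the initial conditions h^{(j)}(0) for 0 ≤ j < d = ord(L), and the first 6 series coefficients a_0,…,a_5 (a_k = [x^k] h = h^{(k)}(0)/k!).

L = -12·Dx + 4·Dx^2 - 3·Dx^3 + Dx^4  (order 4).
h: a_k = 0, 3, 15/2, 9/2, 19/8, 81/40, …
ICs: h(0) = 0, h′(0) = 3, h′′(0) = 15, h′′′(0) = 27.

f: a_k = 0, 6, 0, -4, 0, 4/5, …
g: a_k = 3, 9, 27/2, 27/2, 81/8, 243/40, …
h₀=f+g: left-lcm gives L₀, ord ≤ 3.
∫: right-multiply L₀ by Dx.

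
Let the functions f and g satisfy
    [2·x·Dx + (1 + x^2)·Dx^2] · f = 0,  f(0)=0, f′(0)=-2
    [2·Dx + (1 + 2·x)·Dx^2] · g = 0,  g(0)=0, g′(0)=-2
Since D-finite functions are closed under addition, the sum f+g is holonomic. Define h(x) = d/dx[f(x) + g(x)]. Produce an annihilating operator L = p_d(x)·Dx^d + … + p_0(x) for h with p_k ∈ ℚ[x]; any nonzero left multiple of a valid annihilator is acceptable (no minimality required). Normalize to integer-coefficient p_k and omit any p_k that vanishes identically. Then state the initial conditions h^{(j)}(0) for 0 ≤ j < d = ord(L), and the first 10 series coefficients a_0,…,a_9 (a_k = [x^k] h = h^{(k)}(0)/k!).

L = (-2 - 12·x + 6·x^2 + 4·x^3) + (-5 - 4·x - 9·x^2 + 12·x^3 + 8·x^4)·Dx + (-1 - x + 2·x^2 + x^3 + 3·x^4 + 2·x^5)·Dx^2  (order 2).
h: a_k = -4, 4, -6, 16, -34, 64, -126, 256, -514, 1024, …
ICs: h(0) = -4, h′(0) = 4.

f: a_k = 0, -2, 0, 2/3, 0, -2/5, 0, 2/7, 0, -2/9, …
g: a_k = 0, -2, 2, -8/3, 4, -32/5, 32/3, -128/7, 32, -512/9, …
L₀ := lclm(L_f,L_g); ord L₀ ≤ 2+2.
h=h₀': d/dx-closure on L₀ ⇒ L.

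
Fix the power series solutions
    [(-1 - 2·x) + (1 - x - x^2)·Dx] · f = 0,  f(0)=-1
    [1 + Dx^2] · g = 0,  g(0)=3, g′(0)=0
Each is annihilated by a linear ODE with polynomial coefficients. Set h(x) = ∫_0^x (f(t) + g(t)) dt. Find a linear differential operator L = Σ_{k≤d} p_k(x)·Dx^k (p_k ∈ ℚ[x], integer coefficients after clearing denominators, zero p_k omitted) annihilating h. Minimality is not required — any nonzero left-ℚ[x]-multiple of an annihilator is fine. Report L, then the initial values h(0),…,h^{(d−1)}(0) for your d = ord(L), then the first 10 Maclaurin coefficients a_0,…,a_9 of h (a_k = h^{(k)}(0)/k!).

f: a_k = -1, -1, -2, -3, -5, -8, -13, -21, -34, -55, …
g: a_k = 3, 0, -3/2, 0, 1/8, 0, -1/240, 0, 1/13440, 0, …
f+g: L₀ = lclm(L_f,L_g), ord ≤ 1+2.
h=∫₀ˣh₀: take L = L₀·Dx.
L = (19 + 48·x + 31·x^2 + 24·x^3 + 5·x^4 + 2·x^5)·Dx + (-5 + x + 4·x^2 + 7·x^3 + 6·x^4 + 3·x^5 + x^6)·Dx^2 + (19 + 48·x + 31·x^2 + 24·x^3 + 5·x^4 + 2·x^5)·Dx^3 + (-5 + x + 4·x^2 + 7·x^3 + 6·x^4 + 3·x^5 + x^6)·Dx^4  (order 4).
h: a_k = 0, 2, -1/2, -7/6, -3/4, -39/40, -4/3, -3121/1680, -21/8, -456959/120960, …
ICs: h(0) = 0, h′(0) = 2, h′′(0) = -1, h′′′(0) = -7.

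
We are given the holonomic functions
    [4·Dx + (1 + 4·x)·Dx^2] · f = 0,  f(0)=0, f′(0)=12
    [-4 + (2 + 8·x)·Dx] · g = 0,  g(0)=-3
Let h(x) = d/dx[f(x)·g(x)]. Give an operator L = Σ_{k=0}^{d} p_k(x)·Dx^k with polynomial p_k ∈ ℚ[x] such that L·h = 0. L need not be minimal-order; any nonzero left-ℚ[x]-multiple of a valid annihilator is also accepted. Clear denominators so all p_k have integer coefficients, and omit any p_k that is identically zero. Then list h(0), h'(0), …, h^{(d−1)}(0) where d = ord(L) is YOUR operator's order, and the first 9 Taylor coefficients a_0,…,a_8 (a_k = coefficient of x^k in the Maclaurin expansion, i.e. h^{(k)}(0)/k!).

f: a_k = 0, 12, -24, 64, -192, 3072/5, -2048, 49152/7, -24576, …
g: a_k = -3, -6, 6, -12, 30, -84, 252, -792, 2574, …
h₀=f·g: eliminate ⇒ L₀, order ≤ 2·1.
Differentiate: ansatz ord ≤ ord L₀ ⇒ L.
L = 4 + (8 + 32·x)·Dx + (1 + 8·x + 16·x^2)·Dx^2  (order 2).
h: a_k = -36, 0, 72, -384, 1704, -35712/5, 146064/5, -4130304/35, 3313944/7, …
ICs: h(0) = -36, h′(0) = 0.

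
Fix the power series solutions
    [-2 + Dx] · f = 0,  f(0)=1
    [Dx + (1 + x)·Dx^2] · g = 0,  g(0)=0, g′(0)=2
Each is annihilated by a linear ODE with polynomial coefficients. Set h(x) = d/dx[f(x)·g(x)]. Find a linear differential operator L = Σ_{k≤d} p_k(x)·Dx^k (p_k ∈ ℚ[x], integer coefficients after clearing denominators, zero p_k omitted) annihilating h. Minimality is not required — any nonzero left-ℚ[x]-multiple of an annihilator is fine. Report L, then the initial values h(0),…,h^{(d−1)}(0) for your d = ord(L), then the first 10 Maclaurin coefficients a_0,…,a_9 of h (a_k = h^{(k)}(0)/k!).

L = (4 + 8·x + 8·x^2) + (-4 - 10·x - 8·x^2)·Dx + (1 + 3·x + 2·x^2)·Dx^2  (order 2).
h: a_k = 2, 6, 8, 6, 11/3, 4/3, 34/45, -2/45, 11/42, -601/2835, …
ICs: h(0) = 2, h′(0) = 6.

f: a_k = 1, 2, 2, 4/3, 2/3, 4/15, 4/45, 8/315, 2/315, 4/2835, …
g: a_k = 0, 2, -1, 2/3, -1/2, 2/5, -1/3, 2/7, -1/4, 2/9, …
Product ⇒ symmetric product L₀, ord ≤ 2.
h=h₀': d/dx-closure on L₀ ⇒ L.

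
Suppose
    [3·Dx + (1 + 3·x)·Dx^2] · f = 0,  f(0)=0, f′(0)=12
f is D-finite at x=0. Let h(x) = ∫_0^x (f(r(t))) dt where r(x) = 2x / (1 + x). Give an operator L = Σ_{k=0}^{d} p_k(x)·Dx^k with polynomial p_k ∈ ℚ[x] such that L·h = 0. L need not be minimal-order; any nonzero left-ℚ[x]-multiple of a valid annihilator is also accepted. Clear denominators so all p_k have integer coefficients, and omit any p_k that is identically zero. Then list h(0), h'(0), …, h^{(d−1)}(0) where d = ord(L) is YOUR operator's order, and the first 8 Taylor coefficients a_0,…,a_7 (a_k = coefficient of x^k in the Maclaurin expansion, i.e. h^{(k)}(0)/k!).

L = (8 + 14·x)·Dx^2 + (1 + 8·x + 7·x^2)·Dx^3  (order 3).
h: a_k = 0, 0, 12, -32, 114, -480, 11204/5, -78432/7, …
ICs: h(0) = 0, h′(0) = 0, h′′(0) = 24.

f: a_k = 0, 12, -18, 36, -81, 972/5, -486, 8748/7, …
Change of var in L_f (x↦r) gives L₀.
h=∫₀ˣh₀: take L = L₀·Dx.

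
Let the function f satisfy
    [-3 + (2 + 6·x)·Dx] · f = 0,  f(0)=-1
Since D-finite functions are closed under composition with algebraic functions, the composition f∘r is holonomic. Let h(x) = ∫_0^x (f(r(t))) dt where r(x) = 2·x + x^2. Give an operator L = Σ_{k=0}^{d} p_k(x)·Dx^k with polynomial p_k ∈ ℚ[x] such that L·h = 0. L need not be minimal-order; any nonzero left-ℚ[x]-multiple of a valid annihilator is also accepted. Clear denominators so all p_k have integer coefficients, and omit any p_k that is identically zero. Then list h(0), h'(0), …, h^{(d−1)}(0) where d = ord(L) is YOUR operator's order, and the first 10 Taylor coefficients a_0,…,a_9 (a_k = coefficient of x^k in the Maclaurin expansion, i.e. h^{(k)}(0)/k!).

f: a_k = -1, -3/2, 9/8, -27/16, 405/128, -1701/256, 15309/1024, -72171/2048, 2814669/32768, -14073345/65536, …
f∘r: x↦r, Dx↦Dx/r' in L_f ⇒ L₀.
Integrate: L := L₀·Dx.
L = (-3 - 3·x)·Dx + (1 + 6·x + 3·x^2)·Dx^2  (order 2).
h: a_k = 0, -1, -3/2, 1, -9/4, 63/10, -81/4, 999/14, -4293/16, 8469/8, …
ICs: h(0) = 0, h′(0) = -1.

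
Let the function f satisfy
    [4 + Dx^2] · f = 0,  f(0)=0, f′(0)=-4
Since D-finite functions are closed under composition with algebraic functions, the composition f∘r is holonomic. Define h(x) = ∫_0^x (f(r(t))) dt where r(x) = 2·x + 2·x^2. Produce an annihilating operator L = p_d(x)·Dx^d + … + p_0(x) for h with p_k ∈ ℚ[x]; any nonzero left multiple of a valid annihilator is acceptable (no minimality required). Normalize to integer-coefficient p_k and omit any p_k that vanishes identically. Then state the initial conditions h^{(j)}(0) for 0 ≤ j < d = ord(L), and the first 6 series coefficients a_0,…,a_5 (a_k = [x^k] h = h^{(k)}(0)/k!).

L = (16 + 96·x + 192·x^2 + 128·x^3)·Dx - 2·Dx^2 + (1 + 2·x)·Dx^3  (order 3).
h: a_k = 0, 0, -4, -8/3, 16/3, 64/5, …
ICs: h(0) = 0, h′(0) = 0, h′′(0) = -8.

f: a_k = 0, -4, 0, 8/3, 0, -8/15, …
Substitute x→r, Dx→(1/r')Dx; clear ⇒ L₀.
∫: right-multiply L₀ by Dx.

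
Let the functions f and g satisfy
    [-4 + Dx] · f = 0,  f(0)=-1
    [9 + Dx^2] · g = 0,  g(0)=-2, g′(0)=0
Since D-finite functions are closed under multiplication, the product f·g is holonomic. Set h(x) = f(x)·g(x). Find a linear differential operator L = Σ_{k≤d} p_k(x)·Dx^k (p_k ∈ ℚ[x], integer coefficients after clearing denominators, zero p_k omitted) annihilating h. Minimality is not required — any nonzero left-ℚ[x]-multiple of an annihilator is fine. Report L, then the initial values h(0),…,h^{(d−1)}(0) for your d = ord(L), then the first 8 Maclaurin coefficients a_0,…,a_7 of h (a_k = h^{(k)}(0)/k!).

f: a_k = -1, -4, -8, -32/3, -32/3, -128/15, -256/45, -1024/315, …
g: a_k = -2, 0, 9, 0, -27/4, 0, 81/40, 0, …
h₀=f·g: eliminate ⇒ L₀, order ≤ 1·2.
L = 25 - 8·Dx + Dx^2  (order 2).
h: a_k = 2, 8, 7, -44/3, -527/12, -779/15, -11753/360, -4031/630, …
ICs: h(0) = 2, h′(0) = 8.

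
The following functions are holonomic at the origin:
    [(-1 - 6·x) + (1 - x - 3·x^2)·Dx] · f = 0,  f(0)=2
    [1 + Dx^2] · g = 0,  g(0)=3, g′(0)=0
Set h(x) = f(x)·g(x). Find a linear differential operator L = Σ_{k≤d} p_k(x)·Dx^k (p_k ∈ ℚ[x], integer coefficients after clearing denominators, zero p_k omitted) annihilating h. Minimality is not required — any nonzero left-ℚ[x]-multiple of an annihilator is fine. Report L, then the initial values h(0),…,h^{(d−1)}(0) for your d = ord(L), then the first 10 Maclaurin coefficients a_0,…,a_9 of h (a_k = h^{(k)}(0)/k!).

L = (5 + x + 3·x^2) + (2 + 12·x)·Dx + (-1 + x + 3·x^2)·Dx^2  (order 2).
h: a_k = 6, 6, 21, 39, 409/4, 877/4, 63119/120, 142049/120, 18558737/6720, 42422969/6720, …
ICs: h(0) = 6, h′(0) = 6.

f: a_k = 2, 2, 8, 14, 38, 80, 194, 434, 1016, 2318, …
g: a_k = 3, 0, -3/2, 0, 1/8, 0, -1/240, 0, 1/13440, 0, …
Product ⇒ symmetric product L₀, ord ≤ 2.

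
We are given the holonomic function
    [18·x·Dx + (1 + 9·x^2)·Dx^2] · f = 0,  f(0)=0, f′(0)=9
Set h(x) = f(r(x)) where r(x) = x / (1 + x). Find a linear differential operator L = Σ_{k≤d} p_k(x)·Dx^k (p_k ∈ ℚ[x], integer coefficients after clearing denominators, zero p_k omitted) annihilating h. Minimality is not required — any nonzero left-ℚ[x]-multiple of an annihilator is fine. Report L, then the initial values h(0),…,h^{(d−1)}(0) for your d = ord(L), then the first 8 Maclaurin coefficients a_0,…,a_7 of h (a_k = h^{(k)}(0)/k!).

L = (2 + 20·x)·Dx + (1 + 2·x + 10·x^2)·Dx^2  (order 2).
h: a_k = 0, 9, -9, -18, 72, -36/5, -468, 5976/7, …
ICs: h(0) = 0, h′(0) = 9.

f: a_k = 0, 9, 0, -27, 0, 729/5, 0, -6561/7, …
Change of var in L_f (x↦r) gives L₀.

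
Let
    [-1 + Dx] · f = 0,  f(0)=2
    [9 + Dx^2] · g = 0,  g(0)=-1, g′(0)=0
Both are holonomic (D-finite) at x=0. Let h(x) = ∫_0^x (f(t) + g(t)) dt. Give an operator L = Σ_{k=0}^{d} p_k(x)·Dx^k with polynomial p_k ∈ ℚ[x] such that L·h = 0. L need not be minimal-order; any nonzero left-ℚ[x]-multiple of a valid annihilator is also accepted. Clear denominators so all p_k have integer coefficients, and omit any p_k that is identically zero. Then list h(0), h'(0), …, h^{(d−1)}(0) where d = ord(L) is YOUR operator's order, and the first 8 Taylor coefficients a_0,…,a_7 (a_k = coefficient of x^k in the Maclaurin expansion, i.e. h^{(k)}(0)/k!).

f: a_k = 2, 2, 1, 1/3, 1/12, 1/60, 1/360, 1/2520, …
g: a_k = -1, 0, 9/2, 0, -27/8, 0, 81/80, 0, …
h₀=f+g: left-lcm gives L₀, ord ≤ 3.
∫: right-multiply L₀ by Dx.
L = -9·Dx + 9·Dx^2 - Dx^3 + Dx^4  (order 4).
h: a_k = 0, 1, 1, 11/6, 1/12, -79/120, 1/360, 731/5040, …
ICs: h(0) = 0, h′(0) = 1, h′′(0) = 2, h′′′(0) = 11.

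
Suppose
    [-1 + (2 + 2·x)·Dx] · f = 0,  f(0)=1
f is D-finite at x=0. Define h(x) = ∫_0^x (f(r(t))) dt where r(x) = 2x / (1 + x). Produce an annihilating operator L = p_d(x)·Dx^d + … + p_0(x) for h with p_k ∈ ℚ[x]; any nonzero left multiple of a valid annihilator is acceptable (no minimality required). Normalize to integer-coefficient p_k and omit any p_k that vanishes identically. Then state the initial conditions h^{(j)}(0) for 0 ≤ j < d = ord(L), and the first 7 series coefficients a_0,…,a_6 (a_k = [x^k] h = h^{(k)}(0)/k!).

f: a_k = 1, 1/2, -1/8, 1/16, -5/128, 7/256, -21/1024, …
L₀ from L_f via x↦r, Dx↦r'^{-1}Dx.
h=∫₀ˣh₀: take L = L₀·Dx.
L = -Dx + (1 + 4·x + 3·x^2)·Dx^2  (order 2).
h: a_k = 0, 1, 1/2, -1/2, 5/8, -37/40, 25/16, …
ICs: h(0) = 0, h′(0) = 1.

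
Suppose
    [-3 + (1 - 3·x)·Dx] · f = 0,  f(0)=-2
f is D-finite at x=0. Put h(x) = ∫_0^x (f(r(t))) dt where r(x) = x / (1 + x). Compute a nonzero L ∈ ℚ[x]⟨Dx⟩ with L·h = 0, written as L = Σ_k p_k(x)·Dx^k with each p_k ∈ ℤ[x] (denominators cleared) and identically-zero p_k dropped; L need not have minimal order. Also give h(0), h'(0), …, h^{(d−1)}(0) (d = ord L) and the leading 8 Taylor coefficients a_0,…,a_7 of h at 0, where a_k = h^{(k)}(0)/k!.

L = 3·Dx + (-1 + x + 2·x^2)·Dx^2  (order 2).
h: a_k = 0, -2, -3, -4, -6, -48/5, -16, -192/7, …
ICs: h(0) = 0, h′(0) = -2.

f: a_k = -2, -6, -18, -54, -162, -486, -1458, -4374, …
f∘r: x↦r, Dx↦Dx/r' in L_f ⇒ L₀.
h=∫₀ˣh₀: take L = L₀·Dx.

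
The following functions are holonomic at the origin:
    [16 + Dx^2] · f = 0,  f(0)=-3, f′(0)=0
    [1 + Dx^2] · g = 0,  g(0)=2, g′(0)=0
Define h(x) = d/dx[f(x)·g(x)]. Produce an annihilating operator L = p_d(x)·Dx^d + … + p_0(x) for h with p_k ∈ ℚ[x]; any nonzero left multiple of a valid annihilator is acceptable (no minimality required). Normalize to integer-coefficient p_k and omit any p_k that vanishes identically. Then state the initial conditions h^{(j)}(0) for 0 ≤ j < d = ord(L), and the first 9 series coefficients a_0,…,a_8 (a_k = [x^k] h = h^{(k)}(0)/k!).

L = 225 + 34·Dx^2 + Dx^4  (order 4).
h: a_k = 0, 102, 0, -353, 0, 8177/20, 0, -198593/840, 0, …
ICs: h(0) = 0, h′(0) = 102, h′′(0) = 0, h′′′(0) = -2118.

f: a_k = -3, 0, 24, 0, -32, 0, 256/15, 0, -512/105, …
g: a_k = 2, 0, -1, 0, 1/12, 0, -1/360, 0, 1/20160, …
L₀ := L_f ⊗_s L_g (sym. prod.), ord ≤ 4.
h=h₀': d/dx-closure on L₀ ⇒ L.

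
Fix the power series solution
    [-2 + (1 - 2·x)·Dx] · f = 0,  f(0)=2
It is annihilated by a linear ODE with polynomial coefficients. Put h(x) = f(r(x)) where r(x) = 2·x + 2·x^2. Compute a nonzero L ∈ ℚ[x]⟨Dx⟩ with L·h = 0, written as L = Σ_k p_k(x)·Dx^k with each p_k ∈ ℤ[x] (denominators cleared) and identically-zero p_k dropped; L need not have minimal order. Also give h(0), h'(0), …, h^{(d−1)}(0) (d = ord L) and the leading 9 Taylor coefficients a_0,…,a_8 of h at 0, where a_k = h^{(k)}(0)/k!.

f: a_k = 2, 4, 8, 16, 32, 64, 128, 256, 512, …
Change of var in L_f (x↦r) gives L₀.
L = (4 + 8·x) + (-1 + 4·x + 4·x^2)·Dx  (order 1).
h: a_k = 2, 8, 40, 192, 928, 4480, 21632, 104448, 504320, …
ICs: h(0) = 2.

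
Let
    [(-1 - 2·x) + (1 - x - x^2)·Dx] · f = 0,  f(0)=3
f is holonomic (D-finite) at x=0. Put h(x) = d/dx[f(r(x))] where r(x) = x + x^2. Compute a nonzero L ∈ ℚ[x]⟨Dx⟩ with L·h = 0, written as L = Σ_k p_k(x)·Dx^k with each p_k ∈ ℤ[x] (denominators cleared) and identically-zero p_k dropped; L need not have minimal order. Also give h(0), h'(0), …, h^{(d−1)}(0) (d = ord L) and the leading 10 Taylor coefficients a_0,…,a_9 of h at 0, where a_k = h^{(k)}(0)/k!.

L = (6 + 24·x + 48·x^2 + 68·x^3 + 84·x^4 + 60·x^5 + 20·x^6) + (-1 - 3·x + 12·x^3 + 25·x^4 + 24·x^5 + 14·x^6 + 4·x^7)·Dx  (order 1).
h: a_k = 3, 18, 63, 192, 555, 1548, 4179, 11064, 28836, 74220, …
ICs: h(0) = 3.

f: a_k = 3, 3, 6, 9, 15, 24, 39, 63, 102, 165, …
L₀ from L_f via x↦r, Dx↦r'^{-1}Dx.
h=h₀': d/dx-closure on L₀ ⇒ L.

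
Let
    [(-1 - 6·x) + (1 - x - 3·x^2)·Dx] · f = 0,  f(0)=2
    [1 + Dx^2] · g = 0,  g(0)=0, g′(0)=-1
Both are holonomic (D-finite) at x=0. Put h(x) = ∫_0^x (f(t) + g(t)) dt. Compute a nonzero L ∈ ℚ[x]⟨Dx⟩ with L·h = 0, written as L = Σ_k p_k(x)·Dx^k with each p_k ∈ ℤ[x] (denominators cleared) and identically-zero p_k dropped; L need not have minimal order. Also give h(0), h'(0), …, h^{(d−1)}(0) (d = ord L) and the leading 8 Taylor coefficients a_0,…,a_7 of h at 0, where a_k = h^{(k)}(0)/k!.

L = (43 + 292·x + 307·x^2 + 624·x^3 + 45·x^4 + 54·x^5)·Dx + (-9 - 7·x - 6·x^2 + 91·x^3 + 144·x^4 + 27·x^5 + 27·x^6)·Dx^2 + (43 + 292·x + 307·x^2 + 624·x^3 + 45·x^4 + 54·x^5)·Dx^3 + (-9 - 7·x - 6·x^2 + 91·x^3 + 144·x^4 + 27·x^5 + 27·x^6)·Dx^4  (order 4).
h: a_k = 0, 2, 1/2, 8/3, 85/24, 38/5, 9599/720, 194/7, …
ICs: h(0) = 0, h′(0) = 2, h′′(0) = 1, h′′′(0) = 16.

f: a_k = 2, 2, 8, 14, 38, 80, 194, 434, …
g: a_k = 0, -1, 0, 1/6, 0, -1/120, 0, 1/5040, …
f+g: L₀ = lclm(L_f,L_g), ord ≤ 1+2.
h=∫h₀ ⇒ L = L₀·Dx.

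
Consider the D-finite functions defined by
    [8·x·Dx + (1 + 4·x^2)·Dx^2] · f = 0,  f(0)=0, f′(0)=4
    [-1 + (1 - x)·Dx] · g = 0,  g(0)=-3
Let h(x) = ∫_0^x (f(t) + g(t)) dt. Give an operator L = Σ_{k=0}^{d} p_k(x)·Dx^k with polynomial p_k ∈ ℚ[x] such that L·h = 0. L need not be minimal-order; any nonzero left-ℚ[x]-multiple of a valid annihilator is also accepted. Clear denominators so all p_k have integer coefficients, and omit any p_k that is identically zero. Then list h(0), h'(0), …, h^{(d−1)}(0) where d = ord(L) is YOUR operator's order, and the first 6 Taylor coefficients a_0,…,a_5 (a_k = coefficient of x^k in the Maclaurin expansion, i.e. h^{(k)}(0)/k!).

f: a_k = 0, 4, 0, -16/3, 0, 64/5, …
g: a_k = -3, -3, -3, -3, -3, -3, …
h₀=f+g: left-lcm gives L₀, ord ≤ 3.
h=∫h₀ ⇒ L = L₀·Dx.
L = (8 - 32·x - 96·x^2)·Dx^2 + (-7 + 8·x + 20·x^2 - 96·x^3)·Dx^3 + (1 + 3·x + 12·x^3 - 16·x^4)·Dx^4  (order 4).
h: a_k = 0, -3, 1/2, -1, -25/12, -3/5, …
ICs: h(0) = 0, h′(0) = -3, h′′(0) = 1, h′′′(0) = -6.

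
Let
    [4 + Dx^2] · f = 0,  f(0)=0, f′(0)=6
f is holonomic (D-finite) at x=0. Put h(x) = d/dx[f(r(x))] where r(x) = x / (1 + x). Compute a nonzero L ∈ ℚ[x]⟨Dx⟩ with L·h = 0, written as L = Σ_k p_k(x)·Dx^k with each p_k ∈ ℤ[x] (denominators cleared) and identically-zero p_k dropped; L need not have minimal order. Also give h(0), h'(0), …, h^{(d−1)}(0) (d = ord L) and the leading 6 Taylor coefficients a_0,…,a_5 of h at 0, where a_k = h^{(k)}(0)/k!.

L = (10 + 12·x + 6·x^2) + (6 + 18·x + 18·x^2 + 6·x^3)·Dx + (1 + 4·x + 6·x^2 + 4·x^3 + x^4)·Dx^2  (order 2).
h: a_k = 6, -12, 6, 24, -86, 180, …
ICs: h(0) = 6, h′(0) = -12.

f: a_k = 0, 6, 0, -4, 0, 4/5, …
Change of var in L_f (x↦r) gives L₀.
Derive L from L₀ (diff closure).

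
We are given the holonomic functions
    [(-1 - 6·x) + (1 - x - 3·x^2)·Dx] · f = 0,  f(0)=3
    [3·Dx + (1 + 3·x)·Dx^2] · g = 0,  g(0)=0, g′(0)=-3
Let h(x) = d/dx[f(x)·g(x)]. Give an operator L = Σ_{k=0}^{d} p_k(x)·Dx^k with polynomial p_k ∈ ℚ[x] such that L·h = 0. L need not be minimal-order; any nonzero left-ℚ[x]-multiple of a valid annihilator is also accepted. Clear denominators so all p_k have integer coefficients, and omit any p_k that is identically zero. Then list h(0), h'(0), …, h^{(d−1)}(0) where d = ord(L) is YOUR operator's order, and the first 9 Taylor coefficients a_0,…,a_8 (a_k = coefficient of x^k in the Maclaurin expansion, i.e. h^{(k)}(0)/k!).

f: a_k = 3, 3, 12, 21, 57, 120, 291, 651, 1524, …
g: a_k = 0, -3, 9/2, -9, 81/4, -243/5, 243/2, -2187/7, 6561/8, …
Sym-product of L_f,L_g gives L₀ (≤ ord 2).
h₀' ⇒ L via d/dx closure of L₀.
L = (34 + 162·x + 324·x^2) + (1 + 29·x + 180·x^2 + 252·x^3)·Dx + (-1 - 6·x - 2·x^2 + 33·x^3 + 36·x^4)·Dx^2  (order 2).
h: a_k = -9, 9, -297/2, 99, -5391/4, 5076/5, -220743/20, 389547/35, -24947919/280, …
ICs: h(0) = -9, h′(0) = 9.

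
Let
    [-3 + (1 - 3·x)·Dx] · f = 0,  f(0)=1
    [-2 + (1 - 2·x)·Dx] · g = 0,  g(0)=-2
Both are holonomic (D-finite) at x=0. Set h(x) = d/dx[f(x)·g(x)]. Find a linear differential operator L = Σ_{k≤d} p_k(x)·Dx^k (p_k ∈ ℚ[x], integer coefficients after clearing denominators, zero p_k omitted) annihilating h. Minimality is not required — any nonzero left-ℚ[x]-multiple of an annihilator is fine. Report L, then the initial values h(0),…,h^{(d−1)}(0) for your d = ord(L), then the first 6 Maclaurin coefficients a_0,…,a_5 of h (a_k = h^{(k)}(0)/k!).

L = (38 - 180·x + 216·x^2) + (-5 + 37·x - 90·x^2 + 72·x^3)·Dx  (order 1).
h: a_k = -10, -76, -390, -1688, -6650, -24708, …
ICs: h(0) = -10.

f: a_k = 1, 3, 9, 27, 81, 243, …
g: a_k = -2, -4, -8, -16, -32, -64, …
Sym-product of L_f,L_g gives L₀ (≤ ord 1).
h=h₀': d/dx-closure on L₀ ⇒ L.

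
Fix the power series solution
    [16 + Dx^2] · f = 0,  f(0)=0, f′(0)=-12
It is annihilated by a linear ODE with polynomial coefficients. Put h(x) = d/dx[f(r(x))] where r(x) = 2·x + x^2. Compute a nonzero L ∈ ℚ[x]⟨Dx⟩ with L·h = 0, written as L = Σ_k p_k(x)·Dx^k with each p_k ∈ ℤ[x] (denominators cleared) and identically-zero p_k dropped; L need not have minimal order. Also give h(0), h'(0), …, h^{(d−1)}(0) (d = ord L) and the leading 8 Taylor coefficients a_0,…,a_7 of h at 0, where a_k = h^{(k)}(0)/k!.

f: a_k = 0, -12, 0, 32, 0, -128/5, 0, 1024/105, …
h₀=f(r): pull back L_f along r ⇒ L₀.
h₀' ⇒ L via d/dx closure of L₀.
L = (67 + 256·x + 384·x^2 + 256·x^3 + 64·x^4) + (-3 - 3·x)·Dx + (1 + 2·x + x^2)·Dx^2  (order 2).
h: a_k = -24, -24, 768, 1536, -3136, -12096, -83968/15, 401408/15, …
ICs: h(0) = -24, h′(0) = -24.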